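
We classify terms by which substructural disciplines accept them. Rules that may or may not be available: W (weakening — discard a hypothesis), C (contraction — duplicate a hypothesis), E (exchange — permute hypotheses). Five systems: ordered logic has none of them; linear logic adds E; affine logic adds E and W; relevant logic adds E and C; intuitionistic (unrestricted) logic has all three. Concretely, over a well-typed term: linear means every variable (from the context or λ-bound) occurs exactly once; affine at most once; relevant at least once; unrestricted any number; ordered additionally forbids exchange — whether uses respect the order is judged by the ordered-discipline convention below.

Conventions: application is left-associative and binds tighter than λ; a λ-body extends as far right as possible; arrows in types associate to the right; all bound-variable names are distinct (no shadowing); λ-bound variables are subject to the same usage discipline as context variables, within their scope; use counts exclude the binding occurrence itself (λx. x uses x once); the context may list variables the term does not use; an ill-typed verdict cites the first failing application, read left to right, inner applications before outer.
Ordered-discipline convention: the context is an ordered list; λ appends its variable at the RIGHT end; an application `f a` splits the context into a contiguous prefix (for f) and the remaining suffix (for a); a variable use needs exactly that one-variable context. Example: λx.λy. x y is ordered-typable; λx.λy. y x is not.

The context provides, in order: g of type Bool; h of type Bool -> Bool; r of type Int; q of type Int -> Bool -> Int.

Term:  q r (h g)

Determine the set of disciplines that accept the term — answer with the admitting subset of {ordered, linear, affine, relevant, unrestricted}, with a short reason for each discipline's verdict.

admitted in: linear, affine, relevant, unrestricted
variable uses: g: 1×; h: 1×; r: 1×; q: 1×
order of uses: q, r, h, g
typing: well-typed at Int
ordered: ✗ — no ordered split (uses run q, r, h, g)
linear: ✓ — single use per variable (g, h, r, q)
affine: ✓ — g, h, r, q: no repeats, contraction unneeded
relevant: ✓ — at least one use each (g, h, r, q)
unrestricted: ✓ — simply typable at Int; W, C, E all held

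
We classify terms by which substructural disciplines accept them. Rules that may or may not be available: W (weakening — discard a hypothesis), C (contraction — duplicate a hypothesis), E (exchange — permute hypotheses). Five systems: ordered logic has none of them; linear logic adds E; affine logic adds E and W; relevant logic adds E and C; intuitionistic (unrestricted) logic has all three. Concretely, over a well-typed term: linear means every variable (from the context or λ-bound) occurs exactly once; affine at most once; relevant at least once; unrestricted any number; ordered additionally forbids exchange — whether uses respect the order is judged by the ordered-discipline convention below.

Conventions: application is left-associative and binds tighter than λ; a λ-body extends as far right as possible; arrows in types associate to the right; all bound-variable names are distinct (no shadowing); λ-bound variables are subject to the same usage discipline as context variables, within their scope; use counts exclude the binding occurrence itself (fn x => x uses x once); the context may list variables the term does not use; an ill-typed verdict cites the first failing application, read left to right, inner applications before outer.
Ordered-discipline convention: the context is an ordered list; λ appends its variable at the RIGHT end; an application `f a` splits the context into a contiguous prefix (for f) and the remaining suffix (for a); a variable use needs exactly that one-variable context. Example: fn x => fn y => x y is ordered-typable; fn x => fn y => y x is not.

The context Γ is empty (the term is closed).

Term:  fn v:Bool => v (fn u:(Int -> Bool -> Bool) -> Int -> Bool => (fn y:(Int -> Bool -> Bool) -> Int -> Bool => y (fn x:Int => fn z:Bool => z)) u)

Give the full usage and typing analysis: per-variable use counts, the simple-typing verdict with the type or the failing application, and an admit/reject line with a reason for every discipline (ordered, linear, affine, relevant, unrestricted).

use counts: v (λ-bound)=1; u (λ-bound)=1; y (λ-bound)=1; x (λ-bound)=0; z (λ-bound)=1
uses in reading order: v, y, z, u
typing: ill-typed: non-function type Bool applied to an argument
ordered ✗ (fails simple typing)
linear ✗ (a type mismatch blocks all five)
affine ✗ (the type mismatch rejects it)
relevant ✗ (not simply typable)
unrestricted ✗ (fails simple typing)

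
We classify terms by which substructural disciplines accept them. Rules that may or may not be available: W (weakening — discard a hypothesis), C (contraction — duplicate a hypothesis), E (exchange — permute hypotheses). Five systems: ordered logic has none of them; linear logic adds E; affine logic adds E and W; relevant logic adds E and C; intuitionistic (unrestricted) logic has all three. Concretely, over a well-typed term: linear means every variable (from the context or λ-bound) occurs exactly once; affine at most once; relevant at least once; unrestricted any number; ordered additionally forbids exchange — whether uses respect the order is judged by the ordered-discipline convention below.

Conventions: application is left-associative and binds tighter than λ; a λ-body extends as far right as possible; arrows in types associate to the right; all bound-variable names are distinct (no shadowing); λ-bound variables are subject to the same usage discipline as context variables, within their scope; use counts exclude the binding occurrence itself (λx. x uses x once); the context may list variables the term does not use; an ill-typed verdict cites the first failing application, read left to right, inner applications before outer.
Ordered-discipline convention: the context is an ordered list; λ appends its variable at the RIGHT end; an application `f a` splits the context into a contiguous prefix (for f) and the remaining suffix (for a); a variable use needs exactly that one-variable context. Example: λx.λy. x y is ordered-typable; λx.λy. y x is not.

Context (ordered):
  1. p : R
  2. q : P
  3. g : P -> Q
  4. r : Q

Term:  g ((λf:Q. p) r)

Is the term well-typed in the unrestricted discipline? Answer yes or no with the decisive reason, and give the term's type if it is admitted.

no — fails simple typing
variable uses: p ×1; q ×0; g ×1; r ×1; f [bound] ×0
left-to-right use order: g, p, r
typing: ill-typed: a function awaiting P gets R
all disciplines: ordered ✗, linear ✗, affine ✗, relevant ✗, unrestricted ✗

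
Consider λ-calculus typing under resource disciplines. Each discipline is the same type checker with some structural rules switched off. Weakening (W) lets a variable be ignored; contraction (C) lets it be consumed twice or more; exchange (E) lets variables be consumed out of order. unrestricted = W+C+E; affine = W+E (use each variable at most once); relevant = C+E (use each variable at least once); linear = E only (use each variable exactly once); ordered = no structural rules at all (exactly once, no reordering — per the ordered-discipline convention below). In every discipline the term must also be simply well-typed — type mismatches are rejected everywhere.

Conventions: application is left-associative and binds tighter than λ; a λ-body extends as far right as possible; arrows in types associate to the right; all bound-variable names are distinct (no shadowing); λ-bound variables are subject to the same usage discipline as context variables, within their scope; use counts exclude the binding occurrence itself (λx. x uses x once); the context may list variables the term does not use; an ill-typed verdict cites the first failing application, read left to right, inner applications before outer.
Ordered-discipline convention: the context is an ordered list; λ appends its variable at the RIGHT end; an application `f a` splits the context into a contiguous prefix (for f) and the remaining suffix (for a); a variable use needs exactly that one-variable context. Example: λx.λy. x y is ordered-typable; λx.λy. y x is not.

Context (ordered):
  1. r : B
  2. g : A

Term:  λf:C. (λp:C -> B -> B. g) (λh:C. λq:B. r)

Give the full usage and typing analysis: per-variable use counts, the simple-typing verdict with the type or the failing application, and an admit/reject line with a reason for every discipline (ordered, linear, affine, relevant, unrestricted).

use counts: r: 1; g: 1; f (λ-bound): 0; p (λ-bound): 0; h (λ-bound): 0; q (λ-bound): 0
order of uses: g, r
typing: ✓ — C -> A
ordered ✗ (f, p, h, q left unused)
linear ✗ (f, p, h, q left unused)
affine ✓ (no duplicate uses among r, g, f, p, h, q)
relevant ✗ (f, p, h, q left unused)
unrestricted ✓ (type-checks (C -> A) and nothing is barred)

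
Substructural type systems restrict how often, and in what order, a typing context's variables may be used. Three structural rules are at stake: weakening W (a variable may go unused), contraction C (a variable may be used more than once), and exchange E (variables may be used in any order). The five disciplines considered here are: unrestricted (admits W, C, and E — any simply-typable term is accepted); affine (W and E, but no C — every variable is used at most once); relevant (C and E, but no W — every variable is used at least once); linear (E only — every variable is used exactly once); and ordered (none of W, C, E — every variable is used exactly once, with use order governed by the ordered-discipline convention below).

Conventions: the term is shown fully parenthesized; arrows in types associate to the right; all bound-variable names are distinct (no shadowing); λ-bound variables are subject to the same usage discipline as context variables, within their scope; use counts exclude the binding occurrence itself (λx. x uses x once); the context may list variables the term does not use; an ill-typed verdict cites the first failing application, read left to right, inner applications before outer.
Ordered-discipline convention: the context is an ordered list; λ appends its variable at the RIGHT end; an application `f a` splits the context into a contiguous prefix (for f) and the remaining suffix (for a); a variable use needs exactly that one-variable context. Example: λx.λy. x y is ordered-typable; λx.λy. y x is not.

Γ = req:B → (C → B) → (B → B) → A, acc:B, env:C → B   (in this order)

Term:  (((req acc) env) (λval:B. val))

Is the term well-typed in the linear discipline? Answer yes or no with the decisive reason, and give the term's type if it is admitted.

yes — each of req, acc, env, val used exactly once; term : A
usage: req ×1, acc ×1, env ×1, val [bound] ×1
uses in reading order: req, acc, env, val
typing: the term checks, with type A
per-discipline verdicts: ordered ✓ · linear ✓ · affine ✓ · relevant ✓ · unrestricted ✓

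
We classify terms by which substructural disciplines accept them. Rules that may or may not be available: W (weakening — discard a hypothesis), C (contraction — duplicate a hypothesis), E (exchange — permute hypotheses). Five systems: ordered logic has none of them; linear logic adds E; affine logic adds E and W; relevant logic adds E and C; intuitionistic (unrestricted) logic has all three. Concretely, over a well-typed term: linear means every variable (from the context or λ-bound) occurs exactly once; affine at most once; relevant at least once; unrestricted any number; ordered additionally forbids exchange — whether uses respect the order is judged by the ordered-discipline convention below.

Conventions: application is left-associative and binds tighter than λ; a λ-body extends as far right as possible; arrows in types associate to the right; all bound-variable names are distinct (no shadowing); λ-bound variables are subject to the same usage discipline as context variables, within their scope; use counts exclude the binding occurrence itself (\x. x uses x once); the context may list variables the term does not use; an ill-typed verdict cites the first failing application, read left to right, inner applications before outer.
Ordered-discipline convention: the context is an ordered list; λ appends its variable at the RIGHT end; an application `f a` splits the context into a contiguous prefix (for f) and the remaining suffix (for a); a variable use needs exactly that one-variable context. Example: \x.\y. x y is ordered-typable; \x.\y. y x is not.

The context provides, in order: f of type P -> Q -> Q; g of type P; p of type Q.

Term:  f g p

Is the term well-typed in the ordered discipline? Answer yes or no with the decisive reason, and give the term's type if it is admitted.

yes — single-use (f, g, p), ordered derivation ok; term : Q
use counts: f ×1; g ×1; p ×1
uses in reading order: f, g, p
typing: ✓ — Q
all disciplines: ordered ✓; linear ✓; affine ✓; relevant ✓; unrestricted ✓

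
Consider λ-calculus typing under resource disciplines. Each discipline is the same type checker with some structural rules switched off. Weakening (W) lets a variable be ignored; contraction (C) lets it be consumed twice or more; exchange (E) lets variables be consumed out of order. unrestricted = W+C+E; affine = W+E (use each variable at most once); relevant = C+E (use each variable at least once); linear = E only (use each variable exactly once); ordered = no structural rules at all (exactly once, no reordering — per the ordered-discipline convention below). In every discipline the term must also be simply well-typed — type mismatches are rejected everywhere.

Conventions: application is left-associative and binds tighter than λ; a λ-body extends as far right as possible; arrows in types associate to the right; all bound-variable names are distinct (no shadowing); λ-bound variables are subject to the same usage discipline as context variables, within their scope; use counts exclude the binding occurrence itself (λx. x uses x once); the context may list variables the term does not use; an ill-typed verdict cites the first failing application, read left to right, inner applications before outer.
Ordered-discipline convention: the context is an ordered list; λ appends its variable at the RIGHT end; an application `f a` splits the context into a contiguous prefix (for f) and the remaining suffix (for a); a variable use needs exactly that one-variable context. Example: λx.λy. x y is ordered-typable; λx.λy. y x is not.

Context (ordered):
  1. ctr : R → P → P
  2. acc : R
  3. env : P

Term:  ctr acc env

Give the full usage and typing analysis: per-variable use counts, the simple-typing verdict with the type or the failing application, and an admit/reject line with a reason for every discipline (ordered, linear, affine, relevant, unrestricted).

usage: ctr: 1×, acc: 1×, env: 1×
left-to-right use order: ctr, acc, env
typing: well-typed — term : P
ordered: ✓, ctr, acc, env once each; derivable with no W/C/E
linear: ✓, exactly-once usage across ctr, acc, env
affine: ✓, none of ctr, acc, env used more than once
relevant: ✓, at least one use each (ctr, acc, env)
unrestricted: ✓, typability at P is all that's needed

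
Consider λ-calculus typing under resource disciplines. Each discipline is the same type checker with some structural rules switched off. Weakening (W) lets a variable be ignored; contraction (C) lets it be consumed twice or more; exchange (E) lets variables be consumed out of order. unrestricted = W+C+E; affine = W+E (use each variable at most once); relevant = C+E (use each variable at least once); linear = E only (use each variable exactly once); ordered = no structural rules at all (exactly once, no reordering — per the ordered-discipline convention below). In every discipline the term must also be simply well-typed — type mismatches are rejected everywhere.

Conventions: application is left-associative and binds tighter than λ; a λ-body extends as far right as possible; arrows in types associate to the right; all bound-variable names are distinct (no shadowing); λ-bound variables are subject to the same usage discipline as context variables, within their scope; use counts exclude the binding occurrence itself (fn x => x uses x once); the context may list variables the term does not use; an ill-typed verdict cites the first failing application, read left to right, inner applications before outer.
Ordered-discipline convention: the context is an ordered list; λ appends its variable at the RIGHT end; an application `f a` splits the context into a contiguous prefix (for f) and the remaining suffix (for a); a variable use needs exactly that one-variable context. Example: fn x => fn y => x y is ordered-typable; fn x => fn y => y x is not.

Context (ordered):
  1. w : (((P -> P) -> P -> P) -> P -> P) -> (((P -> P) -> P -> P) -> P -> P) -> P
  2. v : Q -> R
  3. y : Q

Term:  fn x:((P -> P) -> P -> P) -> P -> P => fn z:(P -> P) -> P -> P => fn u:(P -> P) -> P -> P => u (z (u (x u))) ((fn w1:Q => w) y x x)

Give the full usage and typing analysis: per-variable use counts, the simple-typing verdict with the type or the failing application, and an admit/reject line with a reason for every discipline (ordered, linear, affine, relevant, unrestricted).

usage: w: 1, v: 0, y: 1, x (λ-bound): 3, z (λ-bound): 1, u (λ-bound): 3, w1 (λ-bound): 0
order of uses: u, z, u, x, u, w, y, x, x
typing: the term checks, with type (((P -> P) -> P -> P) -> P -> P) -> ((P -> P) -> P -> P) -> ((P -> P) -> P -> P) -> P
ordered ✗ (x ×3, u ×3 used more than once (contraction); unused: v, w1 — weakening required)
linear ✗ (x ×3, u ×3 used more than once (contraction); unused: v, w1 — weakening required)
affine ✗ (x ×3, u ×3 used more than once (contraction))
relevant ✗ (unused: v, w1 — weakening required)
unrestricted ✓ (simply typable at (((P -> P) -> P -> P) -> P -> P) -> ((P -> P) -> P -> P) -> ((P -> P) -> P -> P) -> P; W, C, E all held)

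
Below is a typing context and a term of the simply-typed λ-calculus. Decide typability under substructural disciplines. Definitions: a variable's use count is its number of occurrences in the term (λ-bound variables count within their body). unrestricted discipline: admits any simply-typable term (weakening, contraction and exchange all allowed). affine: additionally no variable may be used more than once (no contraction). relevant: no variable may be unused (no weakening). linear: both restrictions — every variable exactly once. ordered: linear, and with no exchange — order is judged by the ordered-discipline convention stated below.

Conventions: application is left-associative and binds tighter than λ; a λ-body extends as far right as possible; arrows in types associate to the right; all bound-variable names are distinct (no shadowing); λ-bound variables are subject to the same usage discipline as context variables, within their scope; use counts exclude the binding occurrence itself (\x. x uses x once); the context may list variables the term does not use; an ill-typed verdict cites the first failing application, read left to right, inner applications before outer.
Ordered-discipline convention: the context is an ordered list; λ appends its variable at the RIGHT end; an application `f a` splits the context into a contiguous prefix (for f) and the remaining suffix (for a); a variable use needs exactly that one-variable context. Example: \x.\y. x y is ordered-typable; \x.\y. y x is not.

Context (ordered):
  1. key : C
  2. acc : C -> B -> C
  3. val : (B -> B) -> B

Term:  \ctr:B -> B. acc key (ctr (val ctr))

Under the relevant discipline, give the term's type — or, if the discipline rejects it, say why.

term : (B -> B) -> C
counts: key: 1; acc: 1; val: 1; ctr [bound]: 2
uses in reading order: acc, key, ctr, val, ctr
typing: ✓ — (B -> B) -> C
summary: ordered ✗ · linear ✗ · affine ✗ · relevant ✓ · unrestricted ✓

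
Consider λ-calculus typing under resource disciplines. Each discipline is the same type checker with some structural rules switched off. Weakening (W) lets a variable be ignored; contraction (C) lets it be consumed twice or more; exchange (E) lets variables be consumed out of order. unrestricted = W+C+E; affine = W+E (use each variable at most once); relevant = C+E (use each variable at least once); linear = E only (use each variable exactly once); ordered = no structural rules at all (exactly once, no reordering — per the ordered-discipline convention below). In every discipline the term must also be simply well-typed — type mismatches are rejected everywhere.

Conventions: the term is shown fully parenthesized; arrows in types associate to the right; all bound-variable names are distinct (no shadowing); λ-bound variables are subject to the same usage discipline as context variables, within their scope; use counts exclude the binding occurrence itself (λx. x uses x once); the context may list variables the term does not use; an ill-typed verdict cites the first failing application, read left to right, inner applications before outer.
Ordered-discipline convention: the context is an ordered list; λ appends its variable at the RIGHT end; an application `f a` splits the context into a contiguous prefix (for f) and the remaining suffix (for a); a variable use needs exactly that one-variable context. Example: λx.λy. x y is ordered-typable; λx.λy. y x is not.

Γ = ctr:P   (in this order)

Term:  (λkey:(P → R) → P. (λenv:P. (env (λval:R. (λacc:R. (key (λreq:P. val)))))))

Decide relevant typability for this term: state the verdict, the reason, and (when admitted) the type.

no — a type mismatch blocks all five
usage: ctr=0; key (bound)=1; env (bound)=1; val (bound)=1; acc (bound)=0; req (bound)=0
use order (left to right): env, key, val
typing: ill-typed: can't apply a value of type P
all disciplines: ordered ✗ · linear ✗ · affine ✗ · relevant ✗ · unrestricted ✗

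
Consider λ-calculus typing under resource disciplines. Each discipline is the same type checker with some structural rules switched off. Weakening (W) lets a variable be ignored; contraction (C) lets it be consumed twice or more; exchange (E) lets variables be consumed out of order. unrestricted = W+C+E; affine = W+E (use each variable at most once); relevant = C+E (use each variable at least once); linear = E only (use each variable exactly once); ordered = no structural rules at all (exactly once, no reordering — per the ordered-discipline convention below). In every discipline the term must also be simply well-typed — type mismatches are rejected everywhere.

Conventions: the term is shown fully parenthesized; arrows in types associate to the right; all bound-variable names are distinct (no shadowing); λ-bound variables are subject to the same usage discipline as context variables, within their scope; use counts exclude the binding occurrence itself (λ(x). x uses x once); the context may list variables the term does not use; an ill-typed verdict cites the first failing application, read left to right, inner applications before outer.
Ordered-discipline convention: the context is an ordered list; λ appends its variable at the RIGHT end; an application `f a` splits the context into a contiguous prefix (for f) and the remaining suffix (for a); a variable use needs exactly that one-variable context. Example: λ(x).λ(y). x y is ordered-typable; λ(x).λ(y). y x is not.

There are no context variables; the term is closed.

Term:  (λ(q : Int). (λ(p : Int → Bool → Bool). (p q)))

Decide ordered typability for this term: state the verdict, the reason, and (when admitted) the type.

no — use order p, q needs exchange
counts: q (λ-bound): 1×; p (λ-bound): 1×
use order (left to right): p, q
typing: ✓ — Int → (Int → Bool → Bool) → Bool → Bool
per-discipline verdicts: ordered ✗; linear ✓; affine ✓; relevant ✓; unrestricted ✓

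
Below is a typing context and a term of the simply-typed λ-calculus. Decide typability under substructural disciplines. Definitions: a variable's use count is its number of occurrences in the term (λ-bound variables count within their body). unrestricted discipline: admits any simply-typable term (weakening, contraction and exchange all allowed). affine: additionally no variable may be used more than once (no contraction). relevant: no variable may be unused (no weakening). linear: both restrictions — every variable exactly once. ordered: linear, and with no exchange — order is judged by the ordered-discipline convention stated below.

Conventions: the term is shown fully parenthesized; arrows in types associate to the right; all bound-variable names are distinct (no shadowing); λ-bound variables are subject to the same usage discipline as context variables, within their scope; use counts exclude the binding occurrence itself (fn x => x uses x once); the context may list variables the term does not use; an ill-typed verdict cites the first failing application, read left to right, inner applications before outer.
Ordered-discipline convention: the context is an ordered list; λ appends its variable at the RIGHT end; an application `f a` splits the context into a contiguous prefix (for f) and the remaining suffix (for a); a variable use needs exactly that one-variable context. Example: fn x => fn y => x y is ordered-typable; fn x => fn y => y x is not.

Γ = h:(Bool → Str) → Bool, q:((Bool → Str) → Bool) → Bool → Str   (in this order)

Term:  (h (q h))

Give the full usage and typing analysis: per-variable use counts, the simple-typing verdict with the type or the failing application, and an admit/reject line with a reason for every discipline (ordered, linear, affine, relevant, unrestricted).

usage: h ×2; q ×1
left-to-right use order: h, q, h
typing: well-typed — term : Bool
ordered: ✗, repeated use of h ×2
linear: ✗, repeated use of h ×2
affine: ✗, repeated use of h ×2
relevant: ✓, at least one use each (h, q)
unrestricted: ✓, well-typed at Bool; no restrictions here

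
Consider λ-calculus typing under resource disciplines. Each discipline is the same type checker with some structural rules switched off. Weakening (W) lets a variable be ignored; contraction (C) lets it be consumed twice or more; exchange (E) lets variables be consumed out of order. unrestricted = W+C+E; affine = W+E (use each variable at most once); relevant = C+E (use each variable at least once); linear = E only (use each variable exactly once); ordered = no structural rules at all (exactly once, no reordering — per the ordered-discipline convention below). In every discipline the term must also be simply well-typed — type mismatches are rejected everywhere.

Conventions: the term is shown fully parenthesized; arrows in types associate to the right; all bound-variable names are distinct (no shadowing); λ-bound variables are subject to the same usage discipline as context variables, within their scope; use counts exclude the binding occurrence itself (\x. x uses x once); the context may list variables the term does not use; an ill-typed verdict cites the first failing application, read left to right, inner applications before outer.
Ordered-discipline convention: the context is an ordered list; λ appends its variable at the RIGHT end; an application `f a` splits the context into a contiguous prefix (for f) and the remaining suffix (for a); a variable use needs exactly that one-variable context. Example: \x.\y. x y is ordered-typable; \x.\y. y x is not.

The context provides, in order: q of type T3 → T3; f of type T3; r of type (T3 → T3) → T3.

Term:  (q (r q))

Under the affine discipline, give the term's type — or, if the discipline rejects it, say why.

not well-typed under affine — needs contraction — q ×2
usage: q: 2×; f: 0×; r: 1×
uses in reading order: q, r, q
typing: ✓ — T3
per-discipline verdicts: ordered ✗ · linear ✗ · affine ✗ · relevant ✗ · unrestricted ✓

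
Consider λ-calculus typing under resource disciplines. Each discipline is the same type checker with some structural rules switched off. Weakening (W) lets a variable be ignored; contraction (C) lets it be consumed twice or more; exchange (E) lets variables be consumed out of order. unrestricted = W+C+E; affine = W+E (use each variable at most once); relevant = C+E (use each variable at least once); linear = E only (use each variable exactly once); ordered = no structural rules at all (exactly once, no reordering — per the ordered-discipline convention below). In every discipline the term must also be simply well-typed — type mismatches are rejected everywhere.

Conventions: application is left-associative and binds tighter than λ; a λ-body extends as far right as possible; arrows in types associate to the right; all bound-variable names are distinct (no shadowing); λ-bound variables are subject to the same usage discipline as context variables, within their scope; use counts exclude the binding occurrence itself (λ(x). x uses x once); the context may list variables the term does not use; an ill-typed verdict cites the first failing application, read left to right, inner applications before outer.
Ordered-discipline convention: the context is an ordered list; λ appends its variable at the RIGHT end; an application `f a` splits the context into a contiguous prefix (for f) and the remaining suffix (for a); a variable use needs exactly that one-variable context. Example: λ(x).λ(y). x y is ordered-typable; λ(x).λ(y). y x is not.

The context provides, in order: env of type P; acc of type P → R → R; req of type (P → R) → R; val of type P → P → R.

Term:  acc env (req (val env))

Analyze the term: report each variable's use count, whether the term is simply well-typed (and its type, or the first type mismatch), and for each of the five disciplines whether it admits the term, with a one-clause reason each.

usage: env: 2×; acc: 1×; req: 1×; val: 1×
left-to-right use order: acc, env, req, val, env
typing: the term checks, with type R
ordered: ✗, repeated use of env ×2
linear: ✗, repeated use of env ×2
affine: ✗, repeated use of env ×2
relevant: ✓, env, acc, req, val: all used, weakening unneeded
unrestricted: ✓, well-typed at R; no restrictions here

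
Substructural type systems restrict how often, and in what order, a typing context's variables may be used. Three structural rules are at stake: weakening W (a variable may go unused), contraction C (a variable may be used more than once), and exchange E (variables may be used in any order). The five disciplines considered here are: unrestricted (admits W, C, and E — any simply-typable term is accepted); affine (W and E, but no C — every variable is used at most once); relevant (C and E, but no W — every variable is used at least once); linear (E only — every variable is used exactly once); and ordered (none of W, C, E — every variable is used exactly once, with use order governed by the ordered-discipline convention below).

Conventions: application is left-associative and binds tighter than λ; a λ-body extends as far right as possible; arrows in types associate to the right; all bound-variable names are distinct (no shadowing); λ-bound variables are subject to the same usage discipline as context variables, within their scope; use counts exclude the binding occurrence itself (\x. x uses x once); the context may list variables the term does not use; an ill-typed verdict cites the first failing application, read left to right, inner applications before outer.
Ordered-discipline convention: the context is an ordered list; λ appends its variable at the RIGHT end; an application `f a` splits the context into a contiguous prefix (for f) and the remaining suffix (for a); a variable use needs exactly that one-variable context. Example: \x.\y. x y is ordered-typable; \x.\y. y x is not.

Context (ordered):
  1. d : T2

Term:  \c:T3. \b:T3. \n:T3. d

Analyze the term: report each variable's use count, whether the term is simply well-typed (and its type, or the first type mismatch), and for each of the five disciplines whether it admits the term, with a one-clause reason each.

counts: d: 1; c [bound]: 0; b [bound]: 0; n [bound]: 0
left-to-right use order: d
typing: well-typed at T3 -> T3 -> T3 -> T2
ordered ✗ (c, b, n never used (weakening))
linear ✗ (c, b, n never used (weakening))
affine ✓ (none of d, c, b, n used more than once)
relevant ✗ (c, b, n never used (weakening))
unrestricted ✓ (typability at T3 -> T3 -> T3 -> T2 is all that's needed)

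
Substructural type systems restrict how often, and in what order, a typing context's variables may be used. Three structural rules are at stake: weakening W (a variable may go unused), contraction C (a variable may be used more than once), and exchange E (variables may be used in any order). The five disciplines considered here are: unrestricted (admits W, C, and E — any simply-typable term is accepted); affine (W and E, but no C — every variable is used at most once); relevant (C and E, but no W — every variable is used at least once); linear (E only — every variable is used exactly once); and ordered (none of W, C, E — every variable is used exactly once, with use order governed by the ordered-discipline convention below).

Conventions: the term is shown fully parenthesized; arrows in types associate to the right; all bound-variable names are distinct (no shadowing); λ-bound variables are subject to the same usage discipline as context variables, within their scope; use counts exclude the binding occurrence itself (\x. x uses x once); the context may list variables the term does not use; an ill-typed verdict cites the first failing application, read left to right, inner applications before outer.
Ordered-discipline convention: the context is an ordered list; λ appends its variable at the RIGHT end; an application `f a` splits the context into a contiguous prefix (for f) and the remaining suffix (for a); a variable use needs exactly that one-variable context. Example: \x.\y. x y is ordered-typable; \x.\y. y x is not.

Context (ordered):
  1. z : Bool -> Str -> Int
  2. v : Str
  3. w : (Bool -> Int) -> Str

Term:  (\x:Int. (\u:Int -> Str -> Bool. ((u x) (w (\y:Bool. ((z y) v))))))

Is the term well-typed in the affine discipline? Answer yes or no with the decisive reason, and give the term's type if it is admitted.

yes — none of z, v, w, x, u, y used more than once; term : Int -> (Int -> Str -> Bool) -> Bool
usage: z ×1, v ×1, w ×1, x [bound] ×1, u [bound] ×1, y [bound] ×1
use order (left to right): u, x, w, z, y, v
typing: well-typed at Int -> (Int -> Str -> Bool) -> Bool
per-discipline verdicts: ordered ✗ · linear ✓ · affine ✓ · relevant ✓ · unrestricted ✓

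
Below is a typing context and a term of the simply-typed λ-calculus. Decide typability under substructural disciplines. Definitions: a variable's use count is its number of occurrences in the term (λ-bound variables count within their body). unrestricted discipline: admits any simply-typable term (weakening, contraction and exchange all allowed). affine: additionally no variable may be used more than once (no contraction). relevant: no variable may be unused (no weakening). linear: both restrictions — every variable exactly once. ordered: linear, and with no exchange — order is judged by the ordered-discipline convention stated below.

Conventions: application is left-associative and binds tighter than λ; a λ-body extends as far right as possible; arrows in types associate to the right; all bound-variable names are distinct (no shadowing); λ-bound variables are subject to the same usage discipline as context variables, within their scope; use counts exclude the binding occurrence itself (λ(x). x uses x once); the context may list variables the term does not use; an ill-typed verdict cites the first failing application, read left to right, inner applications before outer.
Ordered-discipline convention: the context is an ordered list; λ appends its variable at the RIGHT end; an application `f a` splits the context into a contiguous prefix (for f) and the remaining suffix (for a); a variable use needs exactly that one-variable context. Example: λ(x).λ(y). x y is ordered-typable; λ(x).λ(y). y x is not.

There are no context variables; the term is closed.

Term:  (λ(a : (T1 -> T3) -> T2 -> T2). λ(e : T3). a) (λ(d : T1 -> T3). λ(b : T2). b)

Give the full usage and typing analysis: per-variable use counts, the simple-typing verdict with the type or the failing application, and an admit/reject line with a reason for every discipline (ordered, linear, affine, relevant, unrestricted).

variable uses: a (λ-bound): 1, e (λ-bound): 0, d (λ-bound): 0, b (λ-bound): 1
uses in reading order: a, b
typing: ✓ — T3 -> (T1 -> T3) -> T2 -> T2
ordered: ✗ — e, d left unused
linear: ✗ — e, d left unused
affine: ✓ — none of a, e, d, b used more than once
relevant: ✗ — e, d left unused
unrestricted: ✓ — type-checks (T3 -> (T1 -> T3) -> T2 -> T2) and nothing is barred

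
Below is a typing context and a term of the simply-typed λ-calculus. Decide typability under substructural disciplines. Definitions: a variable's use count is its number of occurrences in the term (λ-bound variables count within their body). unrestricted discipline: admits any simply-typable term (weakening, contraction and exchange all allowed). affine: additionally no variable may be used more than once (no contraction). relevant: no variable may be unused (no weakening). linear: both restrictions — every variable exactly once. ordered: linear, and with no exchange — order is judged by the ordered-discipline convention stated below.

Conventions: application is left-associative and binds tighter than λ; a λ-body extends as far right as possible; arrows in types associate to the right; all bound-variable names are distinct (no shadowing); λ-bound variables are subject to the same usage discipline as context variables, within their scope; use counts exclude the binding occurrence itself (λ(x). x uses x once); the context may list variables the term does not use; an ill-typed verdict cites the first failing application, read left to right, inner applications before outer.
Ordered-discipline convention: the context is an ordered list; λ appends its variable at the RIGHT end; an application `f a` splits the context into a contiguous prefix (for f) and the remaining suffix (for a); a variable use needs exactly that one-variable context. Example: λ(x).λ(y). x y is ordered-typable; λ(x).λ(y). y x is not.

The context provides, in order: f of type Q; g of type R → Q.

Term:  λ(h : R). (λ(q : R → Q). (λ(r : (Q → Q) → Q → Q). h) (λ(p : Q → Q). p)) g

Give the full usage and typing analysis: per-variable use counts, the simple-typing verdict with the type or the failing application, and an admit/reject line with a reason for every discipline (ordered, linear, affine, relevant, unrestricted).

usage: f ×0; g ×1; h [bound] ×1; q [bound] ×0; r [bound] ×0; p [bound] ×1
use order (left to right): h, p, g
typing: well-typed at R → R
ordered: ✗ — f, q, r never used (weakening)
linear: ✗ — f, q, r never used (weakening)
affine: ✓ — at most one use each (f, g, h, q, r, p)
relevant: ✗ — f, q, r never used (weakening)
unrestricted: ✓ — type-checks (R → R) and nothing is barred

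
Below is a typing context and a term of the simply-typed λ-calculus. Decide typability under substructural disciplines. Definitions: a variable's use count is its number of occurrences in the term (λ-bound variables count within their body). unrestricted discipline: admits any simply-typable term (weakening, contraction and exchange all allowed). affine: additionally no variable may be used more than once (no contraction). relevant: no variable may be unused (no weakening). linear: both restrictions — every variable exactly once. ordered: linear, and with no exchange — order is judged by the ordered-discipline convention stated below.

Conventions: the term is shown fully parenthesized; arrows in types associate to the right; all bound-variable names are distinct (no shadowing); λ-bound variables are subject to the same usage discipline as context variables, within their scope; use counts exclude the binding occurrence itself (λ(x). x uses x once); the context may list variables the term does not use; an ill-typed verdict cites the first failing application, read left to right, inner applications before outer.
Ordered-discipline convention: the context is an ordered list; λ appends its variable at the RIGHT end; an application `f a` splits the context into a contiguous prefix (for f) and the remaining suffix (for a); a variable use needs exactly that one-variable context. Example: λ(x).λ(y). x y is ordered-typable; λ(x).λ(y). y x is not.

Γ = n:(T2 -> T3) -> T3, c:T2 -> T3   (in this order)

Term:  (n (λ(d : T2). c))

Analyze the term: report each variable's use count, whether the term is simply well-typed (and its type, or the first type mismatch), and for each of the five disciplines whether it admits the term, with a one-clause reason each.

use counts: n=1; c=1; d (λ-bound)=0
use order (left to right): n, c
typing: ill-typed: an argument T2 -> T2 -> T3 mismatches the expected T2 -> T3
ordered ✗ (not simply typable)
linear ✗ (fails simple typing)
affine ✗ (a type mismatch blocks all five)
relevant ✗ (the type mismatch rejects it)
unrestricted ✗ (not simply typable)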